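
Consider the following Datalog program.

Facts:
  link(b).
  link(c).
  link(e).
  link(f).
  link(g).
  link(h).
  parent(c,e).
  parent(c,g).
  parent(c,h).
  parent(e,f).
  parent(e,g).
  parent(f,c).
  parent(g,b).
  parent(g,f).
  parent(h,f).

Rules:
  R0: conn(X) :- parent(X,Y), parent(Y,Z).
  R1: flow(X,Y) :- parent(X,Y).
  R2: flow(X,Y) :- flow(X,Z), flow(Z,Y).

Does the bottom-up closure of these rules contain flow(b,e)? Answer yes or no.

no

round 1: derive flow(c,e) via R1 from parent(c,e)
round 1: derive flow(c,g) via R1 from parent(c,g)
round 1: derive flow(c,h) via R1 from parent(c,h)
round 1: derive flow(e,f) via R1 from parent(e,f)
round 1: derive flow(e,g) via R1 from parent(e,g)
round 1: derive flow(f,c) via R1 from parent(f,c)
round 1: derive flow(g,b) via R1 from parent(g,b)
round 1: derive flow(g,f) via R1 from parent(g,f)
round 1: derive flow(h,f) via R1 from parent(h,f)
round 2: derive flow(c,b) via R2 from flow(c,g), flow(g,b)
round 2: derive flow(c,f) via R2 from flow(c,e), flow(e,f)
round 2: derive flow(e,b) via R2 from flow(e,g), flow(g,b)
round 2: derive flow(e,c) via R2 from flow(e,f), flow(f,c)
round 2: derive flow(f,e) via R2 from flow(f,c), flow(c,e)
round 2: derive flow(f,g) via R2 from flow(f,c), flow(c,g)
round 2: derive flow(f,h) via R2 from flow(f,c), flow(c,h)
round 2: derive flow(g,c) via R2 from flow(g,f), flow(f,c)
round 2: derive flow(h,c) via R2 from flow(h,f), flow(f,c)
round 3: derive flow(c,c) via R2 from flow(c,e), flow(e,c)
round 3: derive flow(e,e) via R2 from flow(e,c), flow(c,e)
round 3: derive flow(e,h) via R2 from flow(e,c), flow(c,h)
round 3: derive flow(f,b) via R2 from flow(f,c), flow(c,b)
round 3: derive flow(f,f) via R2 from flow(f,c), flow(c,f)
round 3: derive flow(g,e) via R2 from flow(g,c), flow(c,e)
round 3: derive flow(g,g) via R2 from flow(g,c), flow(c,g)
round 3: derive flow(g,h) via R2 from flow(g,c), flow(c,h)
round 3: derive flow(h,b) via R2 from flow(h,c), flow(c,b)
round 3: derive flow(h,e) via R2 from flow(h,c), flow(c,e)
round 3: derive flow(h,g) via R2 from flow(h,c), flow(c,g)
round 3: derive flow(h,h) via R2 from flow(h,c), flow(c,h)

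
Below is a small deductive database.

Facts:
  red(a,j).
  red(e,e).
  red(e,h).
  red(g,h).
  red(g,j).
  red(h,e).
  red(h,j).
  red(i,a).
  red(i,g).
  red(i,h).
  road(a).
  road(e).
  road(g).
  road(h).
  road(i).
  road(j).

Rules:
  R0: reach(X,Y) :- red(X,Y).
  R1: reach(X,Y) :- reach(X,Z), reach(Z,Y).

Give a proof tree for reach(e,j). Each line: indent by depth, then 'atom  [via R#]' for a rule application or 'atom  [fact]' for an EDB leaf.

round 1: derive reach(a,j) via R0 from red(a,j)
round 1: derive reach(e,e) via R0 from red(e,e)
round 1: derive reach(e,h) via R0 from red(e,h)
round 1: derive reach(g,h) via R0 from red(g,h)
round 1: derive reach(g,j) via R0 from red(g,j)
round 1: derive reach(h,e) via R0 from red(h,e)
round 1: derive reach(h,j) via R0 from red(h,j)
round 1: derive reach(i,a) via R0 from red(i,a)
round 1: derive reach(i,g) via R0 from red(i,g)
round 1: derive reach(i,h) via R0 from red(i,h)
round 2: derive reach(e,j) via R1 from reach(e,h), reach(h,j)
round 2: derive reach(g,e) via R1 from reach(g,h), reach(h,e)
round 2: derive reach(h,h) via R1 from reach(h,e), reach(e,h)
round 2: derive reach(i,e) via R1 from reach(i,h), reach(h,e)
round 2: derive reach(i,j) via R1 from reach(i,a), reach(a,j)

reach(e,j)  [via R1]
  reach(e,h)  [via R0]
    red(e,h)  [fact]
  reach(h,j)  [via R0]
    red(h,j)  [fact]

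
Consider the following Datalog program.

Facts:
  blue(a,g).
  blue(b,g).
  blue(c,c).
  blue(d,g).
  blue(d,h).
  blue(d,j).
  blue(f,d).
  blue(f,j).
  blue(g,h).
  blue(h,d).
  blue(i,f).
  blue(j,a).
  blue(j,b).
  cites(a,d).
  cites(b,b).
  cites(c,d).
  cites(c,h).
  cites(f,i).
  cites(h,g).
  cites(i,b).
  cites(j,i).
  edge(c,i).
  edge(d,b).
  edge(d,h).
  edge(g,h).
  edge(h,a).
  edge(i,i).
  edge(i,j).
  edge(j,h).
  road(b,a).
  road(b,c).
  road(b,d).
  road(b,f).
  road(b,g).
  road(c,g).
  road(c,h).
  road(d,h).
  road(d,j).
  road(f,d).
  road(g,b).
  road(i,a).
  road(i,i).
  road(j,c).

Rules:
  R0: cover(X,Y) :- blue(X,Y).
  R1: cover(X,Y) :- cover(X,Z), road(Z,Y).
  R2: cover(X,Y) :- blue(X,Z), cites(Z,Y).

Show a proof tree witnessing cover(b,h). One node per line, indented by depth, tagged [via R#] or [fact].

round 1: derive cover(a,g) via R0 from blue(a,g)
round 1: derive cover(b,g) via R0 from blue(b,g)
round 1: derive cover(c,c) via R0 from blue(c,c)
round 1: derive cover(d,g) via R0 from blue(d,g)
round 1: derive cover(d,h) via R0 from blue(d,h)
round 1: derive cover(d,j) via R0 from blue(d,j)
round 1: derive cover(f,d) via R0 from blue(f,d)
round 1: derive cover(f,j) via R0 from blue(f,j)
round 1: derive cover(g,h) via R0 from blue(g,h)
round 1: derive cover(h,d) via R0 from blue(h,d)
round 1: derive cover(i,f) via R0 from blue(i,f)
round 1: derive cover(j,a) via R0 from blue(j,a)
round 1: derive cover(j,b) via R0 from blue(j,b)
round 1: derive cover(c,d) via R2 from blue(c,c), cites(c,d)
round 1: derive cover(c,h) via R2 from blue(c,c), cites(c,h)
round 1: derive cover(d,i) via R2 from blue(d,j), cites(j,i)
round 1: derive cover(f,i) via R2 from blue(f,j), cites(j,i)
round 1: derive cover(g,g) via R2 from blue(g,h), cites(h,g)
round 1: derive cover(i,i) via R2 from blue(i,f), cites(f,i)
round 1: derive cover(j,d) via R2 from blue(j,a), cites(a,d)
round 2: derive cover(a,b) via R1 from cover(a,g), road(g,b)
round 2: derive cover(b,b) via R1 from cover(b,g), road(g,b)
round 2: derive cover(c,g) via R1 from cover(c,c), road(c,g)
round 2: derive cover(c,j) via R1 from cover(c,d), road(d,j)
round 2: derive cover(d,a) via R1 from cover(d,i), road(i,a)
round 2: derive cover(d,b) via R1 from cover(d,g), road(g,b)
round 2: derive cover(d,c) via R1 from cover(d,j), road(j,c)
round 2: derive cover(f,a) via R1 from cover(f,i), road(i,a)
round 2: derive cover(f,c) via R1 from cover(f,j), road(j,c)
round 2: derive cover(f,h) via R1 from cover(f,d), road(d,h)
round 2: derive cover(g,b) via R1 from cover(g,g), road(g,b)
round 2: derive cover(h,h) via R1 from cover(h,d), road(d,h)
round 2: derive cover(h,j) via R1 from cover(h,d), road(d,j)
round 2: derive cover(i,a) via R1 from cover(i,i), road(i,a)
round 2: derive cover(i,d) via R1 from cover(i,f), road(f,d)
round 2: derive cover(j,c) via R1 from cover(j,b), road(b,c)
round 2: derive cover(j,f) via R1 from cover(j,b), road(b,f)
round 2: derive cover(j,g) via R1 from cover(j,b), road(b,g)
round 2: derive cover(j,h) via R1 from cover(j,d), road(d,h)
round 2: derive cover(j,j) via R1 from cover(j,d), road(d,j)
round 3: derive cover(a,a) via R1 from cover(a,b), road(b,a)
round 3: derive cover(a,c) via R1 from cover(a,b), road(b,c)
round 3: derive cover(a,d) via R1 from cover(a,b), road(b,d)
round 3: derive cover(a,f) via R1 from cover(a,b), road(b,f)
round 3: derive cover(b,a) via R1 from cover(b,b), road(b,a)
round 3: derive cover(b,c) via R1 from cover(b,b), road(b,c)
round 3: derive cover(b,d) via R1 from cover(b,b), road(b,d)
round 3: derive cover(b,f) via R1 from cover(b,b), road(b,f)
round 3: derive cover(c,b) via R1 from cover(c,g), road(g,b)
round 3: derive cover(d,d) via R1 from cover(d,b), road(b,d)
round 3: derive cover(d,f) via R1 from cover(d,b), road(b,f)
round 3: derive cover(f,g) via R1 from cover(f,c), road(c,g)
round 3: derive cover(g,a) via R1 from cover(g,b), road(b,a)
round 3: derive cover(g,c) via R1 from cover(g,b), road(b,c)
round 3: derive cover(g,d) via R1 from cover(g,b), road(b,d)
round 3: derive cover(g,f) via R1 from cover(g,b), road(b,f)
round 3: derive cover(h,c) via R1 from cover(h,j), road(j,c)
round 3: derive cover(i,h) via R1 from cover(i,d), road(d,h)
round 3: derive cover(i,j) via R1 from cover(i,d), road(d,j)
round 4: derive cover(a,h) via R1 from cover(a,c), road(c,h)
round 4: derive cover(a,j) via R1 from cover(a,d), road(d,j)
round 4: derive cover(b,h) via R1 from cover(b,c), road(c,h)
round 4: derive cover(b,j) via R1 from cover(b,d), road(d,j)
round 4: derive cover(c,a) via R1 from cover(c,b), road(b,a)
round 4: derive cover(c,f) via R1 from cover(c,b), road(b,f)
round 4: derive cover(f,b) via R1 from cover(f,g), road(g,b)
round 4: derive cover(g,j) via R1 from cover(g,d), road(d,j)
round 4: derive cover(h,g) via R1 from cover(h,c), road(c,g)
round 4: derive cover(i,c) via R1 from cover(i,j), road(j,c)
round 5: derive cover(f,f) via R1 from cover(f,b), road(b,f)
round 5: derive cover(h,b) via R1 from cover(h,g), road(g,b)
round 5: derive cover(i,g) via R1 from cover(i,c), road(c,g)
round 6: derive cover(h,a) via R1 from cover(h,b), road(b,a)
round 6: derive cover(h,f) via R1 from cover(h,b), road(b,f)
round 6: derive cover(i,b) via R1 from cover(i,g), road(g,b)

cover(b,h)  [via R1]
  cover(b,c)  [via R1]
    cover(b,b)  [via R1]
      cover(b,g)  [via R0]
        blue(b,g)  [fact]
      road(g,b)  [fact]
    road(b,c)  [fact]
  road(c,h)  [fact]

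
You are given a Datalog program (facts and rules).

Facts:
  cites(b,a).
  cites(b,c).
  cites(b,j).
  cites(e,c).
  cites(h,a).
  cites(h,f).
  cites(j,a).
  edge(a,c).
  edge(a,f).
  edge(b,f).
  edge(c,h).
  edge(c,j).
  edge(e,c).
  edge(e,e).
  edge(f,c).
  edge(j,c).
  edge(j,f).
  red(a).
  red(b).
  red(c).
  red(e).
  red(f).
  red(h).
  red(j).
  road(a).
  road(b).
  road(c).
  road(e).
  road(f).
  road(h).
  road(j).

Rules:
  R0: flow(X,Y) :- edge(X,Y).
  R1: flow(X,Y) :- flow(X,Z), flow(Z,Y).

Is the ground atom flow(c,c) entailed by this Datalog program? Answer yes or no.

yes

round 1: derive flow(a,c) via R0 from edge(a,c)
round 1: derive flow(a,f) via R0 from edge(a,f)
round 1: derive flow(b,f) via R0 from edge(b,f)
round 1: derive flow(c,h) via R0 from edge(c,h)
round 1: derive flow(c,j) via R0 from edge(c,j)
round 1: derive flow(e,c) via R0 from edge(e,c)
round 1: derive flow(e,e) via R0 from edge(e,e)
round 1: derive flow(f,c) via R0 from edge(f,c)
round 1: derive flow(j,c) via R0 from edge(j,c)
round 1: derive flow(j,f) via R0 from edge(j,f)
round 2: derive flow(a,h) via R1 from flow(a,c), flow(c,h)
round 2: derive flow(a,j) via R1 from flow(a,c), flow(c,j)
round 2: derive flow(b,c) via R1 from flow(b,f), flow(f,c)
round 2: derive flow(c,c) via R1 from flow(c,j), flow(j,c)
round 2: derive flow(c,f) via R1 from flow(c,j), flow(j,f)
round 2: derive flow(e,h) via R1 from flow(e,c), flow(c,h)
round 2: derive flow(e,j) via R1 from flow(e,c), flow(c,j)
round 2: derive flow(f,h) via R1 from flow(f,c), flow(c,h)
round 2: derive flow(f,j) via R1 from flow(f,c), flow(c,j)
round 2: derive flow(j,h) via R1 from flow(j,c), flow(c,h)
round 2: derive flow(j,j) via R1 from flow(j,c), flow(c,j)
round 3: derive flow(b,h) via R1 from flow(b,c), flow(c,h)
round 3: derive flow(b,j) via R1 from flow(b,c), flow(c,j)
round 3: derive flow(e,f) via R1 from flow(e,c), flow(c,f)
round 3: derive flow(f,f) via R1 from flow(f,c), flow(c,f)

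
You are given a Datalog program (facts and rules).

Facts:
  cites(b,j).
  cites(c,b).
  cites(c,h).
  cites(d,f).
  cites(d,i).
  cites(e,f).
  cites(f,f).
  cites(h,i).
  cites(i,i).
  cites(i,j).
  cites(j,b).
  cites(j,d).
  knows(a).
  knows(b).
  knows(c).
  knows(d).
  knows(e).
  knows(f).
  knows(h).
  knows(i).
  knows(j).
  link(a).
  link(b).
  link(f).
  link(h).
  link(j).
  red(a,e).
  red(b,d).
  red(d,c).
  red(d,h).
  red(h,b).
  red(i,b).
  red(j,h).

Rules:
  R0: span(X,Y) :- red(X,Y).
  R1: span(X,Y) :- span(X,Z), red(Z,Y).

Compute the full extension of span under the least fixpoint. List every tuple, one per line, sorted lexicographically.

span(a,e)
span(b,b)
span(b,c)
span(b,d)
span(b,h)
span(d,b)
span(d,c)
span(d,d)
span(d,h)
span(h,b)
span(h,c)
span(h,d)
span(h,h)
span(i,b)
span(i,c)
span(i,d)
span(i,h)
span(j,b)
span(j,c)
span(j,d)
span(j,h)

round 1: derive span(a,e) via R0 from red(a,e)
round 1: derive span(b,d) via R0 from red(b,d)
round 1: derive span(d,c) via R0 from red(d,c)
round 1: derive span(d,h) via R0 from red(d,h)
round 1: derive span(h,b) via R0 from red(h,b)
round 1: derive span(i,b) via R0 from red(i,b)
round 1: derive span(j,h) via R0 from red(j,h)
round 2: derive span(b,c) via R1 from span(b,d), red(d,c)
round 2: derive span(b,h) via R1 from span(b,d), red(d,h)
round 2: derive span(d,b) via R1 from span(d,h), red(h,b)
round 2: derive span(h,d) via R1 from span(h,b), red(b,d)
round 2: derive span(i,d) via R1 from span(i,b), red(b,d)
round 2: derive span(j,b) via R1 from span(j,h), red(h,b)
round 3: derive span(b,b) via R1 from span(b,h), red(h,b)
round 3: derive span(d,d) via R1 from span(d,b), red(b,d)
round 3: derive span(h,c) via R1 from span(h,d), red(d,c)
round 3: derive span(h,h) via R1 from span(h,d), red(d,h)
round 3: derive span(i,c) via R1 from span(i,d), red(d,c)
round 3: derive span(i,h) via R1 from span(i,d), red(d,h)
round 3: derive span(j,d) via R1 from span(j,b), red(b,d)
round 4: derive span(j,c) via R1 from span(j,d), red(d,c)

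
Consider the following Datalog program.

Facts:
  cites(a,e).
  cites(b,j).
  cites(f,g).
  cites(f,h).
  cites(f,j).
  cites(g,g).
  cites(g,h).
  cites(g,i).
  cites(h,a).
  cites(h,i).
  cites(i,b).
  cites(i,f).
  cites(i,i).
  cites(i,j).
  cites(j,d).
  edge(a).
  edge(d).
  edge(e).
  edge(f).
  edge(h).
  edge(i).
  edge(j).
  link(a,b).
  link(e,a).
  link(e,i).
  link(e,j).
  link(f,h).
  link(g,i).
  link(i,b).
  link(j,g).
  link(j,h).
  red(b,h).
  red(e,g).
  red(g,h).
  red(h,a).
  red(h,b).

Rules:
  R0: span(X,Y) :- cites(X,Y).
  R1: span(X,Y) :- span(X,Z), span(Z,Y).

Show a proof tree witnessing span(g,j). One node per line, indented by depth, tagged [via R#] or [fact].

span(g,j)  [via R1]
  span(g,i)  [via R0]
    cites(g,i)  [fact]
  span(i,j)  [via R0]
    cites(i,j)  [fact]

round 1: derive span(a,e) via R0 from cites(a,e)
round 1: derive span(b,j) via R0 from cites(b,j)
round 1: derive span(f,g) via R0 from cites(f,g)
round 1: derive span(f,h) via R0 from cites(f,h)
round 1: derive span(f,j) via R0 from cites(f,j)
round 1: derive span(g,g) via R0 from cites(g,g)
round 1: derive span(g,h) via R0 from cites(g,h)
round 1: derive span(g,i) via R0 from cites(g,i)
round 1: derive span(h,a) via R0 from cites(h,a)
round 1: derive span(h,i) via R0 from cites(h,i)
round 1: derive span(i,b) via R0 from cites(i,b)
round 1: derive span(i,f) via R0 from cites(i,f)
round 1: derive span(i,i) via R0 from cites(i,i)
round 1: derive span(i,j) via R0 from cites(i,j)
round 1: derive span(j,d) via R0 from cites(j,d)
round 2: derive span(b,d) via R1 from span(b,j), span(j,d)
round 2: derive span(f,a) via R1 from span(f,h), span(h,a)
round 2: derive span(f,d) via R1 from span(f,j), span(j,d)
round 2: derive span(f,i) via R1 from span(f,g), span(g,i)
round 2: derive span(g,a) via R1 from span(g,h), span(h,a)
round 2: derive span(g,b) via R1 from span(g,i), span(i,b)
round 2: derive span(g,f) via R1 from span(g,i), span(i,f)
round 2: derive span(g,j) via R1 from span(g,i), span(i,j)
round 2: derive span(h,b) via R1 from span(h,i), span(i,b)
round 2: derive span(h,e) via R1 from span(h,a), span(a,e)
round 2: derive span(h,f) via R1 from span(h,i), span(i,f)
round 2: derive span(h,j) via R1 from span(h,i), span(i,j)
round 2: derive span(i,d) via R1 from span(i,j), span(j,d)
round 2: derive span(i,g) via R1 from span(i,f), span(f,g)
round 2: derive span(i,h) via R1 from span(i,f), span(f,h)
round 3: derive span(f,b) via R1 from span(f,g), span(g,b)
round 3: derive span(f,e) via R1 from span(f,a), span(a,e)
round 3: derive span(f,f) via R1 from span(f,g), span(g,f)
round 3: derive span(g,d) via R1 from span(g,b), span(b,d)
round 3: derive span(g,e) via R1 from span(g,a), span(a,e)
round 3: derive span(h,d) via R1 from span(h,b), span(b,d)
round 3: derive span(h,g) via R1 from span(h,f), span(f,g)
round 3: derive span(h,h) via R1 from span(h,f), span(f,h)
round 3: derive span(i,a) via R1 from span(i,f), span(f,a)
round 3: derive span(i,e) via R1 from span(i,h), span(h,e)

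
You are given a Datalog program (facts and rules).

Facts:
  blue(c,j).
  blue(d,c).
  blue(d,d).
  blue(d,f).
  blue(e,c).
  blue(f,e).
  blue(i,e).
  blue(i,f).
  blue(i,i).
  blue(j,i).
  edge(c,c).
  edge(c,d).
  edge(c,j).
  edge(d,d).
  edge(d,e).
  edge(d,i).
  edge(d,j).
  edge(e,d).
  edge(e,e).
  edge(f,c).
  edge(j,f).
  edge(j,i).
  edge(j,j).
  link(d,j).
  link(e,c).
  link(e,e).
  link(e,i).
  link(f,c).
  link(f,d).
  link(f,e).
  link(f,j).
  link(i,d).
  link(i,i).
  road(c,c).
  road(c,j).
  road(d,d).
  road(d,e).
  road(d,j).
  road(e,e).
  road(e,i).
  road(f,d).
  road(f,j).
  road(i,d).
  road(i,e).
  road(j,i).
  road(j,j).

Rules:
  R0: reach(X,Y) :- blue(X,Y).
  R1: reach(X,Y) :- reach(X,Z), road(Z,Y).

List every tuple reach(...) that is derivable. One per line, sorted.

round 1: derive reach(c,j) via R0 from blue(c,j)
round 1: derive reach(d,c) via R0 from blue(d,c)
round 1: derive reach(d,d) via R0 from blue(d,d)
round 1: derive reach(d,f) via R0 from blue(d,f)
round 1: derive reach(e,c) via R0 from blue(e,c)
round 1: derive reach(f,e) via R0 from blue(f,e)
round 1: derive reach(i,e) via R0 from blue(i,e)
round 1: derive reach(i,f) via R0 from blue(i,f)
round 1: derive reach(i,i) via R0 from blue(i,i)
round 1: derive reach(j,i) via R0 from blue(j,i)
round 2: derive reach(c,i) via R1 from reach(c,j), road(j,i)
round 2: derive reach(d,e) via R1 from reach(d,d), road(d,e)
round 2: derive reach(d,j) via R1 from reach(d,c), road(c,j)
round 2: derive reach(e,j) via R1 from reach(e,c), road(c,j)
round 2: derive reach(f,i) via R1 from reach(f,e), road(e,i)
round 2: derive reach(i,d) via R1 from reach(i,f), road(f,d)
round 2: derive reach(i,j) via R1 from reach(i,f), road(f,j)
round 2: derive reach(j,d) via R1 from reach(j,i), road(i,d)
round 2: derive reach(j,e) via R1 from reach(j,i), road(i,e)
round 3: derive reach(c,d) via R1 from reach(c,i), road(i,d)
round 3: derive reach(c,e) via R1 from reach(c,i), road(i,e)
round 3: derive reach(d,i) via R1 from reach(d,e), road(e,i)
round 3: derive reach(e,i) via R1 from reach(e,j), road(j,i)
round 3: derive reach(f,d) via R1 from reach(f,i), road(i,d)
round 3: derive reach(j,j) via R1 from reach(j,d), road(d,j)
round 4: derive reach(e,d) via R1 from reach(e,i), road(i,d)
round 4: derive reach(e,e) via R1 from reach(e,i), road(i,e)
round 4: derive reach(f,j) via R1 from reach(f,d), road(d,j)

reach(c,d)
reach(c,e)
reach(c,i)
reach(c,j)
reach(d,c)
reach(d,d)
reach(d,e)
reach(d,f)
reach(d,i)
reach(d,j)
reach(e,c)
reach(e,d)
reach(e,e)
reach(e,i)
reach(e,j)
reach(f,d)
reach(f,e)
reach(f,i)
reach(f,j)
reach(i,d)
reach(i,e)
reach(i,f)
reach(i,i)
reach(i,j)
reach(j,d)
reach(j,e)
reach(j,i)
reach(j,j)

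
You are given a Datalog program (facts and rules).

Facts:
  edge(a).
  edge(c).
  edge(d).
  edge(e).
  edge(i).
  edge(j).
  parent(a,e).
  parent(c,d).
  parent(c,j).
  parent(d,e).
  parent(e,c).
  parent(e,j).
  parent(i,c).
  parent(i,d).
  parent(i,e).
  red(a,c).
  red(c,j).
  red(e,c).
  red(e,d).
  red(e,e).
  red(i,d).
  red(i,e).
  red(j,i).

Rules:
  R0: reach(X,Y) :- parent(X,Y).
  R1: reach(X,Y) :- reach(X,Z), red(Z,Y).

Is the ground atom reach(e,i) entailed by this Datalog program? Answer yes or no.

yes

round 1: derive reach(a,e) via R0 from parent(a,e)
round 1: derive reach(c,d) via R0 from parent(c,d)
round 1: derive reach(c,j) via R0 from parent(c,j)
round 1: derive reach(d,e) via R0 from parent(d,e)
round 1: derive reach(e,c) via R0 from parent(e,c)
round 1: derive reach(e,j) via R0 from parent(e,j)
round 1: derive reach(i,c) via R0 from parent(i,c)
round 1: derive reach(i,d) via R0 from parent(i,d)
round 1: derive reach(i,e) via R0 from parent(i,e)
round 2: derive reach(a,c) via R1 from reach(a,e), red(e,c)
round 2: derive reach(a,d) via R1 from reach(a,e), red(e,d)
round 2: derive reach(c,i) via R1 from reach(c,j), red(j,i)
round 2: derive reach(d,c) via R1 from reach(d,e), red(e,c)
round 2: derive reach(d,d) via R1 from reach(d,e), red(e,d)
round 2: derive reach(e,i) via R1 from reach(e,j), red(j,i)
round 2: derive reach(i,j) via R1 from reach(i,c), red(c,j)
round 3: derive reach(a,j) via R1 from reach(a,c), red(c,j)
round 3: derive reach(c,e) via R1 from reach(c,i), red(i,e)
round 3: derive reach(d,j) via R1 from reach(d,c), red(c,j)
round 3: derive reach(e,d) via R1 from reach(e,i), red(i,d)
round 3: derive reach(e,e) via R1 from reach(e,i), red(i,e)
round 3: derive reach(i,i) via R1 from reach(i,j), red(j,i)
round 4: derive reach(a,i) via R1 from reach(a,j), red(j,i)
round 4: derive reach(c,c) via R1 from reach(c,e), red(e,c)
round 4: derive reach(d,i) via R1 from reach(d,j), red(j,i)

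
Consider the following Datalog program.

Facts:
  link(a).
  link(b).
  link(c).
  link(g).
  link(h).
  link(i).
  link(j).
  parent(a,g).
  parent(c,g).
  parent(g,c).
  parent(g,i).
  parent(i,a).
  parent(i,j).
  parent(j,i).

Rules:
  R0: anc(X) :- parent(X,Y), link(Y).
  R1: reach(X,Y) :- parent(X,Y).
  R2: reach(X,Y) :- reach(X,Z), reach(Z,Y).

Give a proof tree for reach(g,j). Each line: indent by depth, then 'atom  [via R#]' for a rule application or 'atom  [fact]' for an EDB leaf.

reach(g,j)  [via R2]
  reach(g,i)  [via R1]
    parent(g,i)  [fact]
  reach(i,j)  [via R1]
    parent(i,j)  [fact]

round 1: derive reach(a,g) via R1 from parent(a,g)
round 1: derive reach(c,g) via R1 from parent(c,g)
round 1: derive reach(g,c) via R1 from parent(g,c)
round 1: derive reach(g,i) via R1 from parent(g,i)
round 1: derive reach(i,a) via R1 from parent(i,a)
round 1: derive reach(i,j) via R1 from parent(i,j)
round 1: derive reach(j,i) via R1 from parent(j,i)
round 2: derive reach(a,c) via R2 from reach(a,g), reach(g,c)
round 2: derive reach(a,i) via R2 from reach(a,g), reach(g,i)
round 2: derive reach(c,c) via R2 from reach(c,g), reach(g,c)
round 2: derive reach(c,i) via R2 from reach(c,g), reach(g,i)
round 2: derive reach(g,a) via R2 from reach(g,i), reach(i,a)
round 2: derive reach(g,g) via R2 from reach(g,c), reach(c,g)
round 2: derive reach(g,j) via R2 from reach(g,i), reach(i,j)
round 2: derive reach(i,g) via R2 from reach(i,a), reach(a,g)
round 2: derive reach(i,i) via R2 from reach(i,j), reach(j,i)
round 2: derive reach(j,a) via R2 from reach(j,i), reach(i,a)
round 2: derive reach(j,j) via R2 from reach(j,i), reach(i,j)
round 3: derive reach(a,a) via R2 from reach(a,g), reach(g,a)
round 3: derive reach(a,j) via R2 from reach(a,g), reach(g,j)
round 3: derive reach(c,a) via R2 from reach(c,g), reach(g,a)
round 3: derive reach(c,j) via R2 from reach(c,g), reach(g,j)
round 3: derive reach(i,c) via R2 from reach(i,a), reach(a,c)
round 3: derive reach(j,c) via R2 from reach(j,a), reach(a,c)
round 3: derive reach(j,g) via R2 from reach(j,a), reach(a,g)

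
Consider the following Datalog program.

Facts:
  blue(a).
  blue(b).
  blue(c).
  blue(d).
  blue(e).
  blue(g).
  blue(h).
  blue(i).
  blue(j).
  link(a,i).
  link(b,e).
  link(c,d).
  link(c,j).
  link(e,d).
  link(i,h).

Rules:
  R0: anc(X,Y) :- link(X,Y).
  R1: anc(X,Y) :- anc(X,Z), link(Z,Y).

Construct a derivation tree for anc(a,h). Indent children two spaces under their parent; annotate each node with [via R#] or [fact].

round 1: derive anc(a,i) via R0 from link(a,i)
round 1: derive anc(b,e) via R0 from link(b,e)
round 1: derive anc(c,d) via R0 from link(c,d)
round 1: derive anc(c,j) via R0 from link(c,j)
round 1: derive anc(e,d) via R0 from link(e,d)
round 1: derive anc(i,h) via R0 from link(i,h)
round 2: derive anc(a,h) via R1 from anc(a,i), link(i,h)
round 2: derive anc(b,d) via R1 from anc(b,e), link(e,d)

anc(a,h)  [via R1]
  anc(a,i)  [via R0]
    link(a,i)  [fact]
  link(i,h)  [fact]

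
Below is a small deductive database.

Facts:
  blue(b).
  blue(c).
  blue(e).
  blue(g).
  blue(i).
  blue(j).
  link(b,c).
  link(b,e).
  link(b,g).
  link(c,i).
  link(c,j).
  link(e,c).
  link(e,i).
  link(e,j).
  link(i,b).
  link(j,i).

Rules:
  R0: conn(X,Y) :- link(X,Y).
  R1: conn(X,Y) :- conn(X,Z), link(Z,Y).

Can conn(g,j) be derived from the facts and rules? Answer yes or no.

no

round 1: derive conn(b,c) via R0 from link(b,c)
round 1: derive conn(b,e) via R0 from link(b,e)
round 1: derive conn(b,g) via R0 from link(b,g)
round 1: derive conn(c,i) via R0 from link(c,i)
round 1: derive conn(c,j) via R0 from link(c,j)
round 1: derive conn(e,c) via R0 from link(e,c)
round 1: derive conn(e,i) via R0 from link(e,i)
round 1: derive conn(e,j) via R0 from link(e,j)
round 1: derive conn(i,b) via R0 from link(i,b)
round 1: derive conn(j,i) via R0 from link(j,i)
round 2: derive conn(b,i) via R1 from conn(b,c), link(c,i)
round 2: derive conn(b,j) via R1 from conn(b,c), link(c,j)
round 2: derive conn(c,b) via R1 from conn(c,i), link(i,b)
round 2: derive conn(e,b) via R1 from conn(e,i), link(i,b)
round 2: derive conn(i,c) via R1 from conn(i,b), link(b,c)
round 2: derive conn(i,e) via R1 from conn(i,b), link(b,e)
round 2: derive conn(i,g) via R1 from conn(i,b), link(b,g)
round 2: derive conn(j,b) via R1 from conn(j,i), link(i,b)
round 3: derive conn(b,b) via R1 from conn(b,i), link(i,b)
round 3: derive conn(c,c) via R1 from conn(c,b), link(b,c)
round 3: derive conn(c,e) via R1 from conn(c,b), link(b,e)
round 3: derive conn(c,g) via R1 from conn(c,b), link(b,g)
round 3: derive conn(e,e) via R1 from conn(e,b), link(b,e)
round 3: derive conn(e,g) via R1 from conn(e,b), link(b,g)
round 3: derive conn(i,i) via R1 from conn(i,c), link(c,i)
round 3: derive conn(i,j) via R1 from conn(i,c), link(c,j)
round 3: derive conn(j,c) via R1 from conn(j,b), link(b,c)
round 3: derive conn(j,e) via R1 from conn(j,b), link(b,e)
round 3: derive conn(j,g) via R1 from conn(j,b), link(b,g)
round 4: derive conn(j,j) via R1 from conn(j,c), link(c,j)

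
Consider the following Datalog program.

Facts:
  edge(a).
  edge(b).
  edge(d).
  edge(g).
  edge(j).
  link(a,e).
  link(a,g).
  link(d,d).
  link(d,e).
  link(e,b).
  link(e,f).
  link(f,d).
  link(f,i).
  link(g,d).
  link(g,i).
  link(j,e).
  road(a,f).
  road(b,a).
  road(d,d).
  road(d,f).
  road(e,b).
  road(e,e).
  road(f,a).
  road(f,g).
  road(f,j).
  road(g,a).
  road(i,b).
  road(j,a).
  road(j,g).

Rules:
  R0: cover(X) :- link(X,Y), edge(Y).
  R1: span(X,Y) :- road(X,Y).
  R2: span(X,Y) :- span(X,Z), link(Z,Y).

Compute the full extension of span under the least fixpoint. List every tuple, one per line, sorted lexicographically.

round 1: derive span(a,f) via R1 from road(a,f)
round 1: derive span(b,a) via R1 from road(b,a)
round 1: derive span(d,d) via R1 from road(d,d)
round 1: derive span(d,f) via R1 from road(d,f)
round 1: derive span(e,b) via R1 from road(e,b)
round 1: derive span(e,e) via R1 from road(e,e)
round 1: derive span(f,a) via R1 from road(f,a)
round 1: derive span(f,g) via R1 from road(f,g)
round 1: derive span(f,j) via R1 from road(f,j)
round 1: derive span(g,a) via R1 from road(g,a)
round 1: derive span(i,b) via R1 from road(i,b)
round 1: derive span(j,a) via R1 from road(j,a)
round 1: derive span(j,g) via R1 from road(j,g)
round 2: derive span(a,d) via R2 from span(a,f), link(f,d)
round 2: derive span(a,i) via R2 from span(a,f), link(f,i)
round 2: derive span(b,e) via R2 from span(b,a), link(a,e)
round 2: derive span(b,g) via R2 from span(b,a), link(a,g)
round 2: derive span(d,e) via R2 from span(d,d), link(d,e)
round 2: derive span(d,i) via R2 from span(d,f), link(f,i)
round 2: derive span(e,f) via R2 from span(e,e), link(e,f)
round 2: derive span(f,d) via R2 from span(f,g), link(g,d)
round 2: derive span(f,e) via R2 from span(f,a), link(a,e)
round 2: derive span(f,i) via R2 from span(f,g), link(g,i)
round 2: derive span(g,e) via R2 from span(g,a), link(a,e)
round 2: derive span(g,g) via R2 from span(g,a), link(a,g)
round 2: derive span(j,d) via R2 from span(j,g), link(g,d)
round 2: derive span(j,e) via R2 from span(j,a), link(a,e)
round 2: derive span(j,i) via R2 from span(j,g), link(g,i)
round 3: derive span(a,e) via R2 from span(a,d), link(d,e)
round 3: derive span(b,b) via R2 from span(b,e), link(e,b)
round 3: derive span(b,d) via R2 from span(b,g), link(g,d)
round 3: derive span(b,f) via R2 from span(b,e), link(e,f)
round 3: derive span(b,i) via R2 from span(b,g), link(g,i)
round 3: derive span(d,b) via R2 from span(d,e), link(e,b)
round 3: derive span(e,d) via R2 from span(e,f), link(f,d)
round 3: derive span(e,i) via R2 from span(e,f), link(f,i)
round 3: derive span(f,b) via R2 from span(f,e), link(e,b)
round 3: derive span(f,f) via R2 from span(f,e), link(e,f)
round 3: derive span(g,b) via R2 from span(g,e), link(e,b)
round 3: derive span(g,d) via R2 from span(g,g), link(g,d)
round 3: derive span(g,f) via R2 from span(g,e), link(e,f)
round 3: derive span(g,i) via R2 from span(g,g), link(g,i)
round 3: derive span(j,b) via R2 from span(j,e), link(e,b)
round 3: derive span(j,f) via R2 from span(j,e), link(e,f)
round 4: derive span(a,b) via R2 from span(a,e), link(e,b)

span(a,b)
span(a,d)
span(a,e)
span(a,f)
span(a,i)
span(b,a)
span(b,b)
span(b,d)
span(b,e)
span(b,f)
span(b,g)
span(b,i)
span(d,b)
span(d,d)
span(d,e)
span(d,f)
span(d,i)
span(e,b)
span(e,d)
span(e,e)
span(e,f)
span(e,i)
span(f,a)
span(f,b)
span(f,d)
span(f,e)
span(f,f)
span(f,g)
span(f,i)
span(f,j)
span(g,a)
span(g,b)
span(g,d)
span(g,e)
span(g,f)
span(g,g)
span(g,i)
span(i,b)
span(j,a)
span(j,b)
span(j,d)
span(j,e)
span(j,f)
span(j,g)
span(j,i)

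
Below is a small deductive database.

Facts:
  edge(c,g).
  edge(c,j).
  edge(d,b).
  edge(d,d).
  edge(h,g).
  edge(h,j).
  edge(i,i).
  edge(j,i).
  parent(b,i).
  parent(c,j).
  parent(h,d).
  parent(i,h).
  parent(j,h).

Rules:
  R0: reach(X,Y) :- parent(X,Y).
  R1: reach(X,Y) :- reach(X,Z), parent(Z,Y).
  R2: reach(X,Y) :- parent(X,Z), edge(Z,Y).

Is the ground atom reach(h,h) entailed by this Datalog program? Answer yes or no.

yes

round 1: derive reach(b,i) via R0 from parent(b,i)
round 1: derive reach(c,j) via R0 from parent(c,j)
round 1: derive reach(h,d) via R0 from parent(h,d)
round 1: derive reach(i,h) via R0 from parent(i,h)
round 1: derive reach(j,h) via R0 from parent(j,h)
round 1: derive reach(c,i) via R2 from parent(c,j), edge(j,i)
round 1: derive reach(h,b) via R2 from parent(h,d), edge(d,b)
round 1: derive reach(i,g) via R2 from parent(i,h), edge(h,g)
round 1: derive reach(i,j) via R2 from parent(i,h), edge(h,j)
round 1: derive reach(j,g) via R2 from parent(j,h), edge(h,g)
round 1: derive reach(j,j) via R2 from parent(j,h), edge(h,j)
round 2: derive reach(b,h) via R1 from reach(b,i), parent(i,h)
round 2: derive reach(c,h) via R1 from reach(c,i), parent(i,h)
round 2: derive reach(h,i) via R1 from reach(h,b), parent(b,i)
round 2: derive reach(i,d) via R1 from reach(i,h), parent(h,d)
round 2: derive reach(j,d) via R1 from reach(j,h), parent(h,d)
round 3: derive reach(b,d) via R1 from reach(b,h), parent(h,d)
round 3: derive reach(c,d) via R1 from reach(c,h), parent(h,d)
round 3: derive reach(h,h) via R1 from reach(h,i), parent(i,h)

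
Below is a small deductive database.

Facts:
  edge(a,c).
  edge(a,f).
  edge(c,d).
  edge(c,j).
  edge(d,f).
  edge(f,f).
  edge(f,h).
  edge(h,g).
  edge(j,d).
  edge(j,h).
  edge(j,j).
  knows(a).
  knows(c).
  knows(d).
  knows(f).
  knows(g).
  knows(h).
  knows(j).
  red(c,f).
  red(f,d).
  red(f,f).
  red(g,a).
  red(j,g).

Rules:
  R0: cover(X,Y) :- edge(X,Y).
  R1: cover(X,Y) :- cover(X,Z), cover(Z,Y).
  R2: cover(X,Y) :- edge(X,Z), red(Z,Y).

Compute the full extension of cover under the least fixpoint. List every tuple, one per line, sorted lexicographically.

round 1: derive cover(a,c) via R0 from edge(a,c)
round 1: derive cover(a,f) via R0 from edge(a,f)
round 1: derive cover(c,d) via R0 from edge(c,d)
round 1: derive cover(c,j) via R0 from edge(c,j)
round 1: derive cover(d,f) via R0 from edge(d,f)
round 1: derive cover(f,f) via R0 from edge(f,f)
round 1: derive cover(f,h) via R0 from edge(f,h)
round 1: derive cover(h,g) via R0 from edge(h,g)
round 1: derive cover(j,d) via R0 from edge(j,d)
round 1: derive cover(j,h) via R0 from edge(j,h)
round 1: derive cover(j,j) via R0 from edge(j,j)
round 1: derive cover(a,d) via R2 from edge(a,f), red(f,d)
round 1: derive cover(c,g) via R2 from edge(c,j), red(j,g)
round 1: derive cover(d,d) via R2 from edge(d,f), red(f,d)
round 1: derive cover(f,d) via R2 from edge(f,f), red(f,d)
round 1: derive cover(h,a) via R2 from edge(h,g), red(g,a)
round 1: derive cover(j,g) via R2 from edge(j,j), red(j,g)
round 2: derive cover(a,g) via R1 from cover(a,c), cover(c,g)
round 2: derive cover(a,h) via R1 from cover(a,f), cover(f,h)
round 2: derive cover(a,j) via R1 from cover(a,c), cover(c,j)
round 2: derive cover(c,f) via R1 from cover(c,d), cover(d,f)
round 2: derive cover(c,h) via R1 from cover(c,j), cover(j,h)
round 2: derive cover(d,h) via R1 from cover(d,f), cover(f,h)
round 2: derive cover(f,a) via R1 from cover(f,h), cover(h,a)
round 2: derive cover(f,g) via R1 from cover(f,h), cover(h,g)
round 2: derive cover(h,c) via R1 from cover(h,a), cover(a,c)
round 2: derive cover(h,d) via R1 from cover(h,a), cover(a,d)
round 2: derive cover(h,f) via R1 from cover(h,a), cover(a,f)
round 2: derive cover(j,a) via R1 from cover(j,h), cover(h,a)
round 2: derive cover(j,f) via R1 from cover(j,d), cover(d,f)
round 3: derive cover(a,a) via R1 from cover(a,f), cover(f,a)
round 3: derive cover(c,a) via R1 from cover(c,f), cover(f,a)
round 3: derive cover(c,c) via R1 from cover(c,h), cover(h,c)
round 3: derive cover(d,a) via R1 from cover(d,f), cover(f,a)
round 3: derive cover(d,c) via R1 from cover(d,h), cover(h,c)
round 3: derive cover(d,g) via R1 from cover(d,f), cover(f,g)
round 3: derive cover(f,c) via R1 from cover(f,a), cover(a,c)
round 3: derive cover(f,j) via R1 from cover(f,a), cover(a,j)
round 3: derive cover(h,h) via R1 from cover(h,a), cover(a,h)
round 3: derive cover(h,j) via R1 from cover(h,a), cover(a,j)
round 3: derive cover(j,c) via R1 from cover(j,a), cover(a,c)
round 4: derive cover(d,j) via R1 from cover(d,a), cover(a,j)

cover(a,a)
cover(a,c)
cover(a,d)
cover(a,f)
cover(a,g)
cover(a,h)
cover(a,j)
cover(c,a)
cover(c,c)
cover(c,d)
cover(c,f)
cover(c,g)
cover(c,h)
cover(c,j)
cover(d,a)
cover(d,c)
cover(d,d)
cover(d,f)
cover(d,g)
cover(d,h)
cover(d,j)
cover(f,a)
cover(f,c)
cover(f,d)
cover(f,f)
cover(f,g)
cover(f,h)
cover(f,j)
cover(h,a)
cover(h,c)
cover(h,d)
cover(h,f)
cover(h,g)
cover(h,h)
cover(h,j)
cover(j,a)
cover(j,c)
cover(j,d)
cover(j,f)
cover(j,g)
cover(j,h)
cover(j,j)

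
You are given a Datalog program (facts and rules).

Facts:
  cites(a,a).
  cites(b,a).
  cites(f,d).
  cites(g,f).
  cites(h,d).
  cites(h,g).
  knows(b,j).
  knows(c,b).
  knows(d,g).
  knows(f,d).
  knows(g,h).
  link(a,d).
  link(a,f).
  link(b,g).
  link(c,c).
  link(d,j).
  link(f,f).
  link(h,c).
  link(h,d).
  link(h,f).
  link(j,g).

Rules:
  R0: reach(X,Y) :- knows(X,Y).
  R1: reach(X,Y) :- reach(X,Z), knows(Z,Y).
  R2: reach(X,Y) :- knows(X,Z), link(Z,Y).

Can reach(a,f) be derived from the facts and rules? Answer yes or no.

no

round 1: derive reach(b,j) via R0 from knows(b,j)
round 1: derive reach(c,b) via R0 from knows(c,b)
round 1: derive reach(d,g) via R0 from knows(d,g)
round 1: derive reach(f,d) via R0 from knows(f,d)
round 1: derive reach(g,h) via R0 from knows(g,h)
round 1: derive reach(b,g) via R2 from knows(b,j), link(j,g)
round 1: derive reach(c,g) via R2 from knows(c,b), link(b,g)
round 1: derive reach(f,j) via R2 from knows(f,d), link(d,j)
round 1: derive reach(g,c) via R2 from knows(g,h), link(h,c)
round 1: derive reach(g,d) via R2 from knows(g,h), link(h,d)
round 1: derive reach(g,f) via R2 from knows(g,h), link(h,f)
round 2: derive reach(b,h) via R1 from reach(b,g), knows(g,h)
round 2: derive reach(c,h) via R1 from reach(c,g), knows(g,h)
round 2: derive reach(c,j) via R1 from reach(c,b), knows(b,j)
round 2: derive reach(d,h) via R1 from reach(d,g), knows(g,h)
round 2: derive reach(f,g) via R1 from reach(f,d), knows(d,g)
round 2: derive reach(g,b) via R1 from reach(g,c), knows(c,b)
round 2: derive reach(g,g) via R1 from reach(g,d), knows(d,g)
round 3: derive reach(f,h) via R1 from reach(f,g), knows(g,h)
round 3: derive reach(g,j) via R1 from reach(g,b), knows(b,j)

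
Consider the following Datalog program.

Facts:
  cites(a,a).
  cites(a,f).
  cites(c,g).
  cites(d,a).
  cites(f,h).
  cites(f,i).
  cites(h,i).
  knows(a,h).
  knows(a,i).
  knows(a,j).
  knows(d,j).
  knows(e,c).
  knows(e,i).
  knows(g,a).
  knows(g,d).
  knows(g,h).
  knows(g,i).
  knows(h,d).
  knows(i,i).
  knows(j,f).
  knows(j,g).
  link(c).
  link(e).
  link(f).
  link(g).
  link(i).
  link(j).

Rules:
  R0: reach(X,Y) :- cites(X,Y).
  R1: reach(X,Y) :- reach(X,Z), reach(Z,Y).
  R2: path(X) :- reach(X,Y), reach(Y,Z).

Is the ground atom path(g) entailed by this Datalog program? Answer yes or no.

no

round 1: derive reach(a,a) via R0 from cites(a,a)
round 1: derive reach(a,f) via R0 from cites(a,f)
round 1: derive reach(c,g) via R0 from cites(c,g)
round 1: derive reach(d,a) via R0 from cites(d,a)
round 1: derive reach(f,h) via R0 from cites(f,h)
round 1: derive reach(f,i) via R0 from cites(f,i)
round 1: derive reach(h,i) via R0 from cites(h,i)
round 2: derive reach(a,h) via R1 from reach(a,f), reach(f,h)
round 2: derive reach(a,i) via R1 from reach(a,f), reach(f,i)
round 2: derive reach(d,f) via R1 from reach(d,a), reach(a,f)
round 2: derive path(a) via R2 from reach(a,a), reach(a,a)
round 2: derive path(d) via R2 from reach(d,a), reach(a,a)
round 2: derive path(f) via R2 from reach(f,h), reach(h,i)
round 3: derive reach(d,h) via R1 from reach(d,a), reach(a,h)
round 3: derive reach(d,i) via R1 from reach(d,a), reach(a,i)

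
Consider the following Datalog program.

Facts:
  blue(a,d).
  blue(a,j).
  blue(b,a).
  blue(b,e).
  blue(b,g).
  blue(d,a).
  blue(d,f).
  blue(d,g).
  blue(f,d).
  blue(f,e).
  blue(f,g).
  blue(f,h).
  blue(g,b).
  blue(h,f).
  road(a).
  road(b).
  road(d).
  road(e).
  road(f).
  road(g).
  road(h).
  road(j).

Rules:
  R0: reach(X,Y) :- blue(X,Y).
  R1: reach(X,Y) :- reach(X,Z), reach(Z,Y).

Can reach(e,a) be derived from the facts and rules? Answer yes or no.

no

round 1: derive reach(a,d) via R0 from blue(a,d)
round 1: derive reach(a,j) via R0 from blue(a,j)
round 1: derive reach(b,a) via R0 from blue(b,a)
round 1: derive reach(b,e) via R0 from blue(b,e)
round 1: derive reach(b,g) via R0 from blue(b,g)
round 1: derive reach(d,a) via R0 from blue(d,a)
round 1: derive reach(d,f) via R0 from blue(d,f)
round 1: derive reach(d,g) via R0 from blue(d,g)
round 1: derive reach(f,d) via R0 from blue(f,d)
round 1: derive reach(f,e) via R0 from blue(f,e)
round 1: derive reach(f,g) via R0 from blue(f,g)
round 1: derive reach(f,h) via R0 from blue(f,h)
round 1: derive reach(g,b) via R0 from blue(g,b)
round 1: derive reach(h,f) via R0 from blue(h,f)
round 2: derive reach(a,a) via R1 from reach(a,d), reach(d,a)
round 2: derive reach(a,f) via R1 from reach(a,d), reach(d,f)
round 2: derive reach(a,g) via R1 from reach(a,d), reach(d,g)
round 2: derive reach(b,b) via R1 from reach(b,g), reach(g,b)
round 2: derive reach(b,d) via R1 from reach(b,a), reach(a,d)
round 2: derive reach(b,j) via R1 from reach(b,a), reach(a,j)
round 2: derive reach(d,b) via R1 from reach(d,g), reach(g,b)
round 2: derive reach(d,d) via R1 from reach(d,a), reach(a,d)
round 2: derive reach(d,e) via R1 from reach(d,f), reach(f,e)
round 2: derive reach(d,h) via R1 from reach(d,f), reach(f,h)
round 2: derive reach(d,j) via R1 from reach(d,a), reach(a,j)
round 2: derive reach(f,a) via R1 from reach(f,d), reach(d,a)
round 2: derive reach(f,b) via R1 from reach(f,g), reach(g,b)
round 2: derive reach(f,f) via R1 from reach(f,d), reach(d,f)
round 2: derive reach(g,a) via R1 from reach(g,b), reach(b,a)
round 2: derive reach(g,e) via R1 from reach(g,b), reach(b,e)
round 2: derive reach(g,g) via R1 from reach(g,b), reach(b,g)
round 2: derive reach(h,d) via R1 from reach(h,f), reach(f,d)
round 2: derive reach(h,e) via R1 from reach(h,f), reach(f,e)
round 2: derive reach(h,g) via R1 from reach(h,f), reach(f,g)
round 2: derive reach(h,h) via R1 from reach(h,f), reach(f,h)
round 3: derive reach(a,b) via R1 from reach(a,d), reach(d,b)
round 3: derive reach(a,e) via R1 from reach(a,d), reach(d,e)
round 3: derive reach(a,h) via R1 from reach(a,d), reach(d,h)
round 3: derive reach(b,f) via R1 from reach(b,a), reach(a,f)
round 3: derive reach(b,h) via R1 from reach(b,d), reach(d,h)
round 3: derive reach(f,j) via R1 from reach(f,a), reach(a,j)
round 3: derive reach(g,d) via R1 from reach(g,a), reach(a,d)
round 3: derive reach(g,f) via R1 from reach(g,a), reach(a,f)
round 3: derive reach(g,j) via R1 from reach(g,a), reach(a,j)
round 3: derive reach(h,a) via R1 from reach(h,d), reach(d,a)
round 3: derive reach(h,b) via R1 from reach(h,d), reach(d,b)
round 3: derive reach(h,j) via R1 from reach(h,d), reach(d,j)
round 4: derive reach(g,h) via R1 from reach(g,a), reach(a,h)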